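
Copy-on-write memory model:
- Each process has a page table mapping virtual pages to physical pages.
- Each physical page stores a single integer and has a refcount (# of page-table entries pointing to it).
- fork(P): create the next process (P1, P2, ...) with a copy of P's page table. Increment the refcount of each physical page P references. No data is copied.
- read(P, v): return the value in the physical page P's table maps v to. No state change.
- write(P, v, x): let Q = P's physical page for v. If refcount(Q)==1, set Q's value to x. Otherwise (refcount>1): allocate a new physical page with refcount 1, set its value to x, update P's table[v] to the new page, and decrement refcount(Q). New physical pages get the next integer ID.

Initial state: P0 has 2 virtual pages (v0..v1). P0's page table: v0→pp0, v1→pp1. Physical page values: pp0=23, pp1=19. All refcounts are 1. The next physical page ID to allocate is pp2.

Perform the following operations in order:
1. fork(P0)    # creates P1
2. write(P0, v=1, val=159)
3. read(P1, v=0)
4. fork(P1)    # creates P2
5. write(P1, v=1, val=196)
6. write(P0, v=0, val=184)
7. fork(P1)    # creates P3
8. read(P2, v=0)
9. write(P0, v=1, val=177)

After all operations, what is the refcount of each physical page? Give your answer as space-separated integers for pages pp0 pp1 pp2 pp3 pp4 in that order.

Op 1: fork(P0) -> P1. 2 ppages; refcounts: pp0:2 pp1:2
Op 2: write(P0, v1, 159). refcount(pp1)=2>1 -> COPY to pp2. 3 ppages; refcounts: pp0:2 pp1:1 pp2:1
Op 3: read(P1, v0) -> 23. No state change.
Op 4: fork(P1) -> P2. 3 ppages; refcounts: pp0:3 pp1:2 pp2:1
Op 5: write(P1, v1, 196). refcount(pp1)=2>1 -> COPY to pp3. 4 ppages; refcounts: pp0:3 pp1:1 pp2:1 pp3:1
Op 6: write(P0, v0, 184). refcount(pp0)=3>1 -> COPY to pp4. 5 ppages; refcounts: pp0:2 pp1:1 pp2:1 pp3:1 pp4:1
Op 7: fork(P1) -> P3. 5 ppages; refcounts: pp0:3 pp1:1 pp2:1 pp3:2 pp4:1
Op 8: read(P2, v0) -> 23. No state change.
Op 9: write(P0, v1, 177). refcount(pp2)=1 -> write in place. 5 ppages; refcounts: pp0:3 pp1:1 pp2:1 pp3:2 pp4:1

Answer: 3 1 1 2 1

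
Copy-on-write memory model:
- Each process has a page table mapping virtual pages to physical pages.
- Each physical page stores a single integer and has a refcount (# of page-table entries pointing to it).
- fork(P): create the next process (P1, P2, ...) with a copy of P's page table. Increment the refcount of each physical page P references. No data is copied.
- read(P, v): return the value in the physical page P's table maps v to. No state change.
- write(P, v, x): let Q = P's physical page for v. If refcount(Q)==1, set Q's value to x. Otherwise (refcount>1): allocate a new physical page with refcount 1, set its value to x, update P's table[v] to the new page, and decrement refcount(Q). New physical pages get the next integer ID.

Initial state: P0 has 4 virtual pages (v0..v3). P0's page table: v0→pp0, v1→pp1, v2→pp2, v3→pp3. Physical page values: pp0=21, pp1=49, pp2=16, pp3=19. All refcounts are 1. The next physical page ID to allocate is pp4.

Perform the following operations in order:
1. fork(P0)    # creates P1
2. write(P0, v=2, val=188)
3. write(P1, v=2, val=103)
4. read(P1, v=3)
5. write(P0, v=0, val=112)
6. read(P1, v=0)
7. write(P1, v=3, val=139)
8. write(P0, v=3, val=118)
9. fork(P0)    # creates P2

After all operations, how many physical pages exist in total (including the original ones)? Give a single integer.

Answer: 7

Derivation:
Op 1: fork(P0) -> P1. 4 ppages; refcounts: pp0:2 pp1:2 pp2:2 pp3:2
Op 2: write(P0, v2, 188). refcount(pp2)=2>1 -> COPY to pp4. 5 ppages; refcounts: pp0:2 pp1:2 pp2:1 pp3:2 pp4:1
Op 3: write(P1, v2, 103). refcount(pp2)=1 -> write in place. 5 ppages; refcounts: pp0:2 pp1:2 pp2:1 pp3:2 pp4:1
Op 4: read(P1, v3) -> 19. No state change.
Op 5: write(P0, v0, 112). refcount(pp0)=2>1 -> COPY to pp5. 6 ppages; refcounts: pp0:1 pp1:2 pp2:1 pp3:2 pp4:1 pp5:1
Op 6: read(P1, v0) -> 21. No state change.
Op 7: write(P1, v3, 139). refcount(pp3)=2>1 -> COPY to pp6. 7 ppages; refcounts: pp0:1 pp1:2 pp2:1 pp3:1 pp4:1 pp5:1 pp6:1
Op 8: write(P0, v3, 118). refcount(pp3)=1 -> write in place. 7 ppages; refcounts: pp0:1 pp1:2 pp2:1 pp3:1 pp4:1 pp5:1 pp6:1
Op 9: fork(P0) -> P2. 7 ppages; refcounts: pp0:1 pp1:3 pp2:1 pp3:2 pp4:2 pp5:2 pp6:1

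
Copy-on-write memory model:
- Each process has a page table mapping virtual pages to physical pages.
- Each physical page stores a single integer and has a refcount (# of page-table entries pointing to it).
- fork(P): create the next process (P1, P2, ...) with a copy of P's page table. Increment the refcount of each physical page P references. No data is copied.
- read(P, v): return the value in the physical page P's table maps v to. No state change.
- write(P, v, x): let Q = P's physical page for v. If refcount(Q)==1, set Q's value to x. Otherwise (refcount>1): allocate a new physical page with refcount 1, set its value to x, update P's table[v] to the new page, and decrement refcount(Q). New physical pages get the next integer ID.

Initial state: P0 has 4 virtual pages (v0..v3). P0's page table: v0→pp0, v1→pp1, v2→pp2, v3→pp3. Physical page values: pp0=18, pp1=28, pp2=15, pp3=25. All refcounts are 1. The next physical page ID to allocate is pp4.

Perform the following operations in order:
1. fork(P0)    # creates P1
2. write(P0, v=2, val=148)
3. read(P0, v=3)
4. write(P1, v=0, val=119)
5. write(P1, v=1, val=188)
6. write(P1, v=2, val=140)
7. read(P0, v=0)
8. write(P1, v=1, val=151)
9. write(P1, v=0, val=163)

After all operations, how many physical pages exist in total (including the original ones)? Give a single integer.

Op 1: fork(P0) -> P1. 4 ppages; refcounts: pp0:2 pp1:2 pp2:2 pp3:2
Op 2: write(P0, v2, 148). refcount(pp2)=2>1 -> COPY to pp4. 5 ppages; refcounts: pp0:2 pp1:2 pp2:1 pp3:2 pp4:1
Op 3: read(P0, v3) -> 25. No state change.
Op 4: write(P1, v0, 119). refcount(pp0)=2>1 -> COPY to pp5. 6 ppages; refcounts: pp0:1 pp1:2 pp2:1 pp3:2 pp4:1 pp5:1
Op 5: write(P1, v1, 188). refcount(pp1)=2>1 -> COPY to pp6. 7 ppages; refcounts: pp0:1 pp1:1 pp2:1 pp3:2 pp4:1 pp5:1 pp6:1
Op 6: write(P1, v2, 140). refcount(pp2)=1 -> write in place. 7 ppages; refcounts: pp0:1 pp1:1 pp2:1 pp3:2 pp4:1 pp5:1 pp6:1
Op 7: read(P0, v0) -> 18. No state change.
Op 8: write(P1, v1, 151). refcount(pp6)=1 -> write in place. 7 ppages; refcounts: pp0:1 pp1:1 pp2:1 pp3:2 pp4:1 pp5:1 pp6:1
Op 9: write(P1, v0, 163). refcount(pp5)=1 -> write in place. 7 ppages; refcounts: pp0:1 pp1:1 pp2:1 pp3:2 pp4:1 pp5:1 pp6:1

Answer: 7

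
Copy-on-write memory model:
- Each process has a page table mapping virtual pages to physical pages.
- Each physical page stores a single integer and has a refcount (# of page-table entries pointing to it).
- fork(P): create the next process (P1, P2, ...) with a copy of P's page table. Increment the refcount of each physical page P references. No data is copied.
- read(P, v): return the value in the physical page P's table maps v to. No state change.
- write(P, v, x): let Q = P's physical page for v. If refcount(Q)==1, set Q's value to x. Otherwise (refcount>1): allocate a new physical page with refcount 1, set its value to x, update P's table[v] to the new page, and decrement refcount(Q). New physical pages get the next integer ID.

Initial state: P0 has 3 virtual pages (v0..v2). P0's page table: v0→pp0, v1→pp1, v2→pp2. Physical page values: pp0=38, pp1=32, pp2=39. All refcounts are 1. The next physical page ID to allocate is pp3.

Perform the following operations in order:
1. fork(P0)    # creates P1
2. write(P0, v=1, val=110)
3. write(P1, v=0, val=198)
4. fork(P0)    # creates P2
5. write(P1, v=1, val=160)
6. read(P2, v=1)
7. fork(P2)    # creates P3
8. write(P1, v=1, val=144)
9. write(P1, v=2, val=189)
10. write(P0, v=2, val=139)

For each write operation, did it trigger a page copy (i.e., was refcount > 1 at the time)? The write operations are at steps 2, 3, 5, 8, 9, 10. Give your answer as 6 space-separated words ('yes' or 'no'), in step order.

Op 1: fork(P0) -> P1. 3 ppages; refcounts: pp0:2 pp1:2 pp2:2
Op 2: write(P0, v1, 110). refcount(pp1)=2>1 -> COPY to pp3. 4 ppages; refcounts: pp0:2 pp1:1 pp2:2 pp3:1
Op 3: write(P1, v0, 198). refcount(pp0)=2>1 -> COPY to pp4. 5 ppages; refcounts: pp0:1 pp1:1 pp2:2 pp3:1 pp4:1
Op 4: fork(P0) -> P2. 5 ppages; refcounts: pp0:2 pp1:1 pp2:3 pp3:2 pp4:1
Op 5: write(P1, v1, 160). refcount(pp1)=1 -> write in place. 5 ppages; refcounts: pp0:2 pp1:1 pp2:3 pp3:2 pp4:1
Op 6: read(P2, v1) -> 110. No state change.
Op 7: fork(P2) -> P3. 5 ppages; refcounts: pp0:3 pp1:1 pp2:4 pp3:3 pp4:1
Op 8: write(P1, v1, 144). refcount(pp1)=1 -> write in place. 5 ppages; refcounts: pp0:3 pp1:1 pp2:4 pp3:3 pp4:1
Op 9: write(P1, v2, 189). refcount(pp2)=4>1 -> COPY to pp5. 6 ppages; refcounts: pp0:3 pp1:1 pp2:3 pp3:3 pp4:1 pp5:1
Op 10: write(P0, v2, 139). refcount(pp2)=3>1 -> COPY to pp6. 7 ppages; refcounts: pp0:3 pp1:1 pp2:2 pp3:3 pp4:1 pp5:1 pp6:1

yes yes no no yes yes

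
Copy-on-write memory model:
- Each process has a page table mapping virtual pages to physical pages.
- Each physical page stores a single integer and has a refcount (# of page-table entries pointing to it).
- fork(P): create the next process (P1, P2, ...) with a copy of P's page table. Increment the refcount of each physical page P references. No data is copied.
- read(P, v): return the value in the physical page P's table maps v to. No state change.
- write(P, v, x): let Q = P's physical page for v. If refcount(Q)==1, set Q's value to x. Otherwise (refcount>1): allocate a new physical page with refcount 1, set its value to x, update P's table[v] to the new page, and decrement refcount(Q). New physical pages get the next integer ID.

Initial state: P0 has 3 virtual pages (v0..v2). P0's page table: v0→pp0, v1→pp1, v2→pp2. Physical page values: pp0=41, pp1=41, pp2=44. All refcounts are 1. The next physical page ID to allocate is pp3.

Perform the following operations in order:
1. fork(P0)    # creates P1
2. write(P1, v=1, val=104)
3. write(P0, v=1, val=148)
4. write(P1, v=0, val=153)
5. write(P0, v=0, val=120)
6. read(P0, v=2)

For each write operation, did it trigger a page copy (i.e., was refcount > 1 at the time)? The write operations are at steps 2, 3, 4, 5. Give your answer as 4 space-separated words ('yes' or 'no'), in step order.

Op 1: fork(P0) -> P1. 3 ppages; refcounts: pp0:2 pp1:2 pp2:2
Op 2: write(P1, v1, 104). refcount(pp1)=2>1 -> COPY to pp3. 4 ppages; refcounts: pp0:2 pp1:1 pp2:2 pp3:1
Op 3: write(P0, v1, 148). refcount(pp1)=1 -> write in place. 4 ppages; refcounts: pp0:2 pp1:1 pp2:2 pp3:1
Op 4: write(P1, v0, 153). refcount(pp0)=2>1 -> COPY to pp4. 5 ppages; refcounts: pp0:1 pp1:1 pp2:2 pp3:1 pp4:1
Op 5: write(P0, v0, 120). refcount(pp0)=1 -> write in place. 5 ppages; refcounts: pp0:1 pp1:1 pp2:2 pp3:1 pp4:1
Op 6: read(P0, v2) -> 44. No state change.

yes no yes no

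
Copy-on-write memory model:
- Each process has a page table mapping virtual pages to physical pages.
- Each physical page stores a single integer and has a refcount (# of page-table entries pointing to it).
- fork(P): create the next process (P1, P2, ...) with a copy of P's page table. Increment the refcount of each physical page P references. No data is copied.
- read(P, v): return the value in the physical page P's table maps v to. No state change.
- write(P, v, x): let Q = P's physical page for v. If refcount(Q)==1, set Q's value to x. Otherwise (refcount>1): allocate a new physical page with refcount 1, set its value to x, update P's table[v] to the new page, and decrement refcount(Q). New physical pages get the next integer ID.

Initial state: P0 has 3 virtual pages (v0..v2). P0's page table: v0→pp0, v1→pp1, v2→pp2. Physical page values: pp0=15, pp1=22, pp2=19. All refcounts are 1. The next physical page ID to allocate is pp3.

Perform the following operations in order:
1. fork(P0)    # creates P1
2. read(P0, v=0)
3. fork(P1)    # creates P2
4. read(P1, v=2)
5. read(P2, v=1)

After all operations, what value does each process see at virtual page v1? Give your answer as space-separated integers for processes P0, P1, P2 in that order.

Op 1: fork(P0) -> P1. 3 ppages; refcounts: pp0:2 pp1:2 pp2:2
Op 2: read(P0, v0) -> 15. No state change.
Op 3: fork(P1) -> P2. 3 ppages; refcounts: pp0:3 pp1:3 pp2:3
Op 4: read(P1, v2) -> 19. No state change.
Op 5: read(P2, v1) -> 22. No state change.
P0: v1 -> pp1 = 22
P1: v1 -> pp1 = 22
P2: v1 -> pp1 = 22

Answer: 22 22 22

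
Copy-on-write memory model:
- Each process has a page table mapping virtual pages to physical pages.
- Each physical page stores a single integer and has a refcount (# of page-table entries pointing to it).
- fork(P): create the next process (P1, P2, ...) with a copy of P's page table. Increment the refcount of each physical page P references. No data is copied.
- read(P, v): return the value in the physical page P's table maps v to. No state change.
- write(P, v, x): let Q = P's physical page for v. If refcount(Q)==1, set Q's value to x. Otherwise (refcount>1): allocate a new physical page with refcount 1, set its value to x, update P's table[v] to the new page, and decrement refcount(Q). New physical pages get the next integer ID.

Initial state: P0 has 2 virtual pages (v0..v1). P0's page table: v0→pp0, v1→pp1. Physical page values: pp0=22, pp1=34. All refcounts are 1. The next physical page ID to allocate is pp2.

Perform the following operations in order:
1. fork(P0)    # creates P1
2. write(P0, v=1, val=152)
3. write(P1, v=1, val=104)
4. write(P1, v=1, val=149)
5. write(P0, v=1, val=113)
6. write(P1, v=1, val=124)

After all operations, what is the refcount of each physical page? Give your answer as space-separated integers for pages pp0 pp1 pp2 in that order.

Answer: 2 1 1

Derivation:
Op 1: fork(P0) -> P1. 2 ppages; refcounts: pp0:2 pp1:2
Op 2: write(P0, v1, 152). refcount(pp1)=2>1 -> COPY to pp2. 3 ppages; refcounts: pp0:2 pp1:1 pp2:1
Op 3: write(P1, v1, 104). refcount(pp1)=1 -> write in place. 3 ppages; refcounts: pp0:2 pp1:1 pp2:1
Op 4: write(P1, v1, 149). refcount(pp1)=1 -> write in place. 3 ppages; refcounts: pp0:2 pp1:1 pp2:1
Op 5: write(P0, v1, 113). refcount(pp2)=1 -> write in place. 3 ppages; refcounts: pp0:2 pp1:1 pp2:1
Op 6: write(P1, v1, 124). refcount(pp1)=1 -> write in place. 3 ppages; refcounts: pp0:2 pp1:1 pp2:1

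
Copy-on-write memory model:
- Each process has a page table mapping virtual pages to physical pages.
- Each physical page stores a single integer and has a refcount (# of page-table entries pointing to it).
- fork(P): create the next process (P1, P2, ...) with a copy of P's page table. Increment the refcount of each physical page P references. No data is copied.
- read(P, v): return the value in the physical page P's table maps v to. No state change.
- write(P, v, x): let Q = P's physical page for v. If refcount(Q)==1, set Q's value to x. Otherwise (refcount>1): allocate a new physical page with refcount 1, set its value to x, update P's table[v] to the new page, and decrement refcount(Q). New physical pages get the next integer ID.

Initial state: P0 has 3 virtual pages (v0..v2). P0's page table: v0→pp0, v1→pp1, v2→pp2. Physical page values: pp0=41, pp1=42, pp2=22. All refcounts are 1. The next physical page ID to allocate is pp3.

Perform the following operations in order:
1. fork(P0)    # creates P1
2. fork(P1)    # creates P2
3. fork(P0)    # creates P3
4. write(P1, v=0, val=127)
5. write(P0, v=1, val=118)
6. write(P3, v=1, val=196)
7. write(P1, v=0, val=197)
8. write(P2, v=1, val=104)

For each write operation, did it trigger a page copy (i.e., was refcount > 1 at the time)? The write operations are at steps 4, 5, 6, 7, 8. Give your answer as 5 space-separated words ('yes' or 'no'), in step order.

Op 1: fork(P0) -> P1. 3 ppages; refcounts: pp0:2 pp1:2 pp2:2
Op 2: fork(P1) -> P2. 3 ppages; refcounts: pp0:3 pp1:3 pp2:3
Op 3: fork(P0) -> P3. 3 ppages; refcounts: pp0:4 pp1:4 pp2:4
Op 4: write(P1, v0, 127). refcount(pp0)=4>1 -> COPY to pp3. 4 ppages; refcounts: pp0:3 pp1:4 pp2:4 pp3:1
Op 5: write(P0, v1, 118). refcount(pp1)=4>1 -> COPY to pp4. 5 ppages; refcounts: pp0:3 pp1:3 pp2:4 pp3:1 pp4:1
Op 6: write(P3, v1, 196). refcount(pp1)=3>1 -> COPY to pp5. 6 ppages; refcounts: pp0:3 pp1:2 pp2:4 pp3:1 pp4:1 pp5:1
Op 7: write(P1, v0, 197). refcount(pp3)=1 -> write in place. 6 ppages; refcounts: pp0:3 pp1:2 pp2:4 pp3:1 pp4:1 pp5:1
Op 8: write(P2, v1, 104). refcount(pp1)=2>1 -> COPY to pp6. 7 ppages; refcounts: pp0:3 pp1:1 pp2:4 pp3:1 pp4:1 pp5:1 pp6:1

yes yes yes no yes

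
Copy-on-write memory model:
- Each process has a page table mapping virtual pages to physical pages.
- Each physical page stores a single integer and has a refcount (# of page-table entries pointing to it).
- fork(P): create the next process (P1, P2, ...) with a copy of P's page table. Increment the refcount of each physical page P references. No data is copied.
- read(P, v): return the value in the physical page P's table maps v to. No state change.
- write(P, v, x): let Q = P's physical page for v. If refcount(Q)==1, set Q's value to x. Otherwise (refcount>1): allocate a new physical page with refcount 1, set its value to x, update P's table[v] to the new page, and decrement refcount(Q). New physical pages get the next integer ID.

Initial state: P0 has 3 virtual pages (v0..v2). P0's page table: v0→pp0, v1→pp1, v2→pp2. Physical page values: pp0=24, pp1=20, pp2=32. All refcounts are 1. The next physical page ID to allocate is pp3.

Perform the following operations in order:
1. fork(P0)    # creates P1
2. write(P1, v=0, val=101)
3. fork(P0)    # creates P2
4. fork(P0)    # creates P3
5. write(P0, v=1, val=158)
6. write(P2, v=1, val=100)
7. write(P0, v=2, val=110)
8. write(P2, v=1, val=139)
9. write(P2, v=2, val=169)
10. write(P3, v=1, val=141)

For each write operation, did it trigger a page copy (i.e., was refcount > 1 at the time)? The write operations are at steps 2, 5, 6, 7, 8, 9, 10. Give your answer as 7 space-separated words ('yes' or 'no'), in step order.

Op 1: fork(P0) -> P1. 3 ppages; refcounts: pp0:2 pp1:2 pp2:2
Op 2: write(P1, v0, 101). refcount(pp0)=2>1 -> COPY to pp3. 4 ppages; refcounts: pp0:1 pp1:2 pp2:2 pp3:1
Op 3: fork(P0) -> P2. 4 ppages; refcounts: pp0:2 pp1:3 pp2:3 pp3:1
Op 4: fork(P0) -> P3. 4 ppages; refcounts: pp0:3 pp1:4 pp2:4 pp3:1
Op 5: write(P0, v1, 158). refcount(pp1)=4>1 -> COPY to pp4. 5 ppages; refcounts: pp0:3 pp1:3 pp2:4 pp3:1 pp4:1
Op 6: write(P2, v1, 100). refcount(pp1)=3>1 -> COPY to pp5. 6 ppages; refcounts: pp0:3 pp1:2 pp2:4 pp3:1 pp4:1 pp5:1
Op 7: write(P0, v2, 110). refcount(pp2)=4>1 -> COPY to pp6. 7 ppages; refcounts: pp0:3 pp1:2 pp2:3 pp3:1 pp4:1 pp5:1 pp6:1
Op 8: write(P2, v1, 139). refcount(pp5)=1 -> write in place. 7 ppages; refcounts: pp0:3 pp1:2 pp2:3 pp3:1 pp4:1 pp5:1 pp6:1
Op 9: write(P2, v2, 169). refcount(pp2)=3>1 -> COPY to pp7. 8 ppages; refcounts: pp0:3 pp1:2 pp2:2 pp3:1 pp4:1 pp5:1 pp6:1 pp7:1
Op 10: write(P3, v1, 141). refcount(pp1)=2>1 -> COPY to pp8. 9 ppages; refcounts: pp0:3 pp1:1 pp2:2 pp3:1 pp4:1 pp5:1 pp6:1 pp7:1 pp8:1

yes yes yes yes no yes yes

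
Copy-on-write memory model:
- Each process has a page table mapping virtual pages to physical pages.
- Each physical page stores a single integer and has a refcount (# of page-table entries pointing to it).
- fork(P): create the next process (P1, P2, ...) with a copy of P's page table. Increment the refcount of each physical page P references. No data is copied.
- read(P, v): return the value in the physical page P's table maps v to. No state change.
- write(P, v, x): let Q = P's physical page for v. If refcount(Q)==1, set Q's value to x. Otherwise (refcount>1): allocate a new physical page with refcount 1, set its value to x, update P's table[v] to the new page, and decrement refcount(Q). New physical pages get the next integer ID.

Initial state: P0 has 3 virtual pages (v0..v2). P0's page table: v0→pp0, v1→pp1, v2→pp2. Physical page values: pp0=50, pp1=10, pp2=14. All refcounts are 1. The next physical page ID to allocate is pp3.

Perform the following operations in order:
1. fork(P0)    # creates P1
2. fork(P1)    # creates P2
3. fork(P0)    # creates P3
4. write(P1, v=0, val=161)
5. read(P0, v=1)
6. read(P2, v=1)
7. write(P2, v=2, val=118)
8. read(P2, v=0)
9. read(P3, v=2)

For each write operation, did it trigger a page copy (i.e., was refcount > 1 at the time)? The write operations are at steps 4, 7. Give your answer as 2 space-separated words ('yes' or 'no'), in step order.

Op 1: fork(P0) -> P1. 3 ppages; refcounts: pp0:2 pp1:2 pp2:2
Op 2: fork(P1) -> P2. 3 ppages; refcounts: pp0:3 pp1:3 pp2:3
Op 3: fork(P0) -> P3. 3 ppages; refcounts: pp0:4 pp1:4 pp2:4
Op 4: write(P1, v0, 161). refcount(pp0)=4>1 -> COPY to pp3. 4 ppages; refcounts: pp0:3 pp1:4 pp2:4 pp3:1
Op 5: read(P0, v1) -> 10. No state change.
Op 6: read(P2, v1) -> 10. No state change.
Op 7: write(P2, v2, 118). refcount(pp2)=4>1 -> COPY to pp4. 5 ppages; refcounts: pp0:3 pp1:4 pp2:3 pp3:1 pp4:1
Op 8: read(P2, v0) -> 50. No state change.
Op 9: read(P3, v2) -> 14. No state change.

yes yes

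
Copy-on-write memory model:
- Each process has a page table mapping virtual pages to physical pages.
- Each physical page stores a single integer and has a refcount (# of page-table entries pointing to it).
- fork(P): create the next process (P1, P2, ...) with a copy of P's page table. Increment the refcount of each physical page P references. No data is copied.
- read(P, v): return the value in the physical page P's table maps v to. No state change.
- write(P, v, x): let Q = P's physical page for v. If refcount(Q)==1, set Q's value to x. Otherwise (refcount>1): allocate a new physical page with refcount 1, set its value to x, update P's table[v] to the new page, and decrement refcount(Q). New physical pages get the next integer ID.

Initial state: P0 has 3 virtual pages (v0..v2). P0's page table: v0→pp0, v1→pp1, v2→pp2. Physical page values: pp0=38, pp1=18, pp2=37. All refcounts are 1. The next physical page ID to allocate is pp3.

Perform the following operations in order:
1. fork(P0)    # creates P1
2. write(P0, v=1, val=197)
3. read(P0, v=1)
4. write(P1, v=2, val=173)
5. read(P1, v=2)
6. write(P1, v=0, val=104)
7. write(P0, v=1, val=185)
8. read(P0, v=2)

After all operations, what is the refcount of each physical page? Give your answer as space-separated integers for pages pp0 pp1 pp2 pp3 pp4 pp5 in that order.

Answer: 1 1 1 1 1 1

Derivation:
Op 1: fork(P0) -> P1. 3 ppages; refcounts: pp0:2 pp1:2 pp2:2
Op 2: write(P0, v1, 197). refcount(pp1)=2>1 -> COPY to pp3. 4 ppages; refcounts: pp0:2 pp1:1 pp2:2 pp3:1
Op 3: read(P0, v1) -> 197. No state change.
Op 4: write(P1, v2, 173). refcount(pp2)=2>1 -> COPY to pp4. 5 ppages; refcounts: pp0:2 pp1:1 pp2:1 pp3:1 pp4:1
Op 5: read(P1, v2) -> 173. No state change.
Op 6: write(P1, v0, 104). refcount(pp0)=2>1 -> COPY to pp5. 6 ppages; refcounts: pp0:1 pp1:1 pp2:1 pp3:1 pp4:1 pp5:1
Op 7: write(P0, v1, 185). refcount(pp3)=1 -> write in place. 6 ppages; refcounts: pp0:1 pp1:1 pp2:1 pp3:1 pp4:1 pp5:1
Op 8: read(P0, v2) -> 37. No state change.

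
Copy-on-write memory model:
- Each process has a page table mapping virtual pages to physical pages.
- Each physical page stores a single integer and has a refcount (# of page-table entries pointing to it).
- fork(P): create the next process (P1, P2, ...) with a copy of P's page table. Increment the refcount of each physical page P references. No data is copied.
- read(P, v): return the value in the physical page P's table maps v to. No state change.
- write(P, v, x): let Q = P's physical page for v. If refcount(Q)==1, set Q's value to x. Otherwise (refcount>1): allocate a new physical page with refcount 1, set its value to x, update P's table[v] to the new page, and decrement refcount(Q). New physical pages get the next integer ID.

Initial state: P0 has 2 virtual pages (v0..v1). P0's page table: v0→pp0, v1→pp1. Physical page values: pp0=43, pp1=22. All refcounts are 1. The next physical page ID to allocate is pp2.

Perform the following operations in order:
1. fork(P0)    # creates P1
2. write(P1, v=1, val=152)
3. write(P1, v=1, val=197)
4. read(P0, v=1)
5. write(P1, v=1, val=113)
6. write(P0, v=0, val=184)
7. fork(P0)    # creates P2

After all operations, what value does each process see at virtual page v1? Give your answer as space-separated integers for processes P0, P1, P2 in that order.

Op 1: fork(P0) -> P1. 2 ppages; refcounts: pp0:2 pp1:2
Op 2: write(P1, v1, 152). refcount(pp1)=2>1 -> COPY to pp2. 3 ppages; refcounts: pp0:2 pp1:1 pp2:1
Op 3: write(P1, v1, 197). refcount(pp2)=1 -> write in place. 3 ppages; refcounts: pp0:2 pp1:1 pp2:1
Op 4: read(P0, v1) -> 22. No state change.
Op 5: write(P1, v1, 113). refcount(pp2)=1 -> write in place. 3 ppages; refcounts: pp0:2 pp1:1 pp2:1
Op 6: write(P0, v0, 184). refcount(pp0)=2>1 -> COPY to pp3. 4 ppages; refcounts: pp0:1 pp1:1 pp2:1 pp3:1
Op 7: fork(P0) -> P2. 4 ppages; refcounts: pp0:1 pp1:2 pp2:1 pp3:2
P0: v1 -> pp1 = 22
P1: v1 -> pp2 = 113
P2: v1 -> pp1 = 22

Answer: 22 113 22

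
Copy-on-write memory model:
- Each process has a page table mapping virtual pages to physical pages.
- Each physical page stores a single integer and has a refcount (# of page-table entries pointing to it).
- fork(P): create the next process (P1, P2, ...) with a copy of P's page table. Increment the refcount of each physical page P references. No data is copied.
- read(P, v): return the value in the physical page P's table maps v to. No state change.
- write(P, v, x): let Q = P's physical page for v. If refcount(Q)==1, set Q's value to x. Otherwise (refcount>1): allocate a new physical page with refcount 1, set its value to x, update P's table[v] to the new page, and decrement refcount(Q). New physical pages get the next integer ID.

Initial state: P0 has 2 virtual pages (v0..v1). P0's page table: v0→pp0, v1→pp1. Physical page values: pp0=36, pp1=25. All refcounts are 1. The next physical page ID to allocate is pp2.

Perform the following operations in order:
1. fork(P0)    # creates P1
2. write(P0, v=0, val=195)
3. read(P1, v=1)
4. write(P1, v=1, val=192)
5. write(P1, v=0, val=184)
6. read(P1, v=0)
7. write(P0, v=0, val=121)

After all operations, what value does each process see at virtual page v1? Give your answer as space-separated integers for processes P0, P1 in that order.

Op 1: fork(P0) -> P1. 2 ppages; refcounts: pp0:2 pp1:2
Op 2: write(P0, v0, 195). refcount(pp0)=2>1 -> COPY to pp2. 3 ppages; refcounts: pp0:1 pp1:2 pp2:1
Op 3: read(P1, v1) -> 25. No state change.
Op 4: write(P1, v1, 192). refcount(pp1)=2>1 -> COPY to pp3. 4 ppages; refcounts: pp0:1 pp1:1 pp2:1 pp3:1
Op 5: write(P1, v0, 184). refcount(pp0)=1 -> write in place. 4 ppages; refcounts: pp0:1 pp1:1 pp2:1 pp3:1
Op 6: read(P1, v0) -> 184. No state change.
Op 7: write(P0, v0, 121). refcount(pp2)=1 -> write in place. 4 ppages; refcounts: pp0:1 pp1:1 pp2:1 pp3:1
P0: v1 -> pp1 = 25
P1: v1 -> pp3 = 192

Answer: 25 192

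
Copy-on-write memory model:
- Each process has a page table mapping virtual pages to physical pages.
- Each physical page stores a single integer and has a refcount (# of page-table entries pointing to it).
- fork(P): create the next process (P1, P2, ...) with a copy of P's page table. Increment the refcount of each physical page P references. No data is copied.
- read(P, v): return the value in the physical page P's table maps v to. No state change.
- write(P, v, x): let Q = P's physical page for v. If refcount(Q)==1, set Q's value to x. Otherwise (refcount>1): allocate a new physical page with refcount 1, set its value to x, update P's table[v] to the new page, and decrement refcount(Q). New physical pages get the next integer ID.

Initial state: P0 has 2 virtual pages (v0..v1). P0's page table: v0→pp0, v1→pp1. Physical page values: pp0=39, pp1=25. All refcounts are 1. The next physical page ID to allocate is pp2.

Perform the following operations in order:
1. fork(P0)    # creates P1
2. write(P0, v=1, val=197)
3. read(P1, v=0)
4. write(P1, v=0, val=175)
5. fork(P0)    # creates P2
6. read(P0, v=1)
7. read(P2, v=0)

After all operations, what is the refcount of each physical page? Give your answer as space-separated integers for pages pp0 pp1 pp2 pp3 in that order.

Op 1: fork(P0) -> P1. 2 ppages; refcounts: pp0:2 pp1:2
Op 2: write(P0, v1, 197). refcount(pp1)=2>1 -> COPY to pp2. 3 ppages; refcounts: pp0:2 pp1:1 pp2:1
Op 3: read(P1, v0) -> 39. No state change.
Op 4: write(P1, v0, 175). refcount(pp0)=2>1 -> COPY to pp3. 4 ppages; refcounts: pp0:1 pp1:1 pp2:1 pp3:1
Op 5: fork(P0) -> P2. 4 ppages; refcounts: pp0:2 pp1:1 pp2:2 pp3:1
Op 6: read(P0, v1) -> 197. No state change.
Op 7: read(P2, v0) -> 39. No state change.

Answer: 2 1 2 1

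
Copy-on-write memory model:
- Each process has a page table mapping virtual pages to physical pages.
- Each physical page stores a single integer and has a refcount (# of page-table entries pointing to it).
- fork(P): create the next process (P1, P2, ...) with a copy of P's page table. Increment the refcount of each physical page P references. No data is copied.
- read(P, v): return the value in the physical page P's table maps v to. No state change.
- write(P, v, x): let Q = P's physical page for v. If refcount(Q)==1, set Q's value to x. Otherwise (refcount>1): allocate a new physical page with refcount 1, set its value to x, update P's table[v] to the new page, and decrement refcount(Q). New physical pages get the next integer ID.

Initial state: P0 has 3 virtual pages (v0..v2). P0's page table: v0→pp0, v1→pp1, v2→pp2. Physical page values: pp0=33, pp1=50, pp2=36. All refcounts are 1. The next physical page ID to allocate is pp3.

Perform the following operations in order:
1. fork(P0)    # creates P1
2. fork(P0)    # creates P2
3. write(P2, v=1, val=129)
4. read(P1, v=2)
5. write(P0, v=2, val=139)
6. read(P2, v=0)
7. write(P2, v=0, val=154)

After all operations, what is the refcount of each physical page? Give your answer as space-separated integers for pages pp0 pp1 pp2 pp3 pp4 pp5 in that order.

Op 1: fork(P0) -> P1. 3 ppages; refcounts: pp0:2 pp1:2 pp2:2
Op 2: fork(P0) -> P2. 3 ppages; refcounts: pp0:3 pp1:3 pp2:3
Op 3: write(P2, v1, 129). refcount(pp1)=3>1 -> COPY to pp3. 4 ppages; refcounts: pp0:3 pp1:2 pp2:3 pp3:1
Op 4: read(P1, v2) -> 36. No state change.
Op 5: write(P0, v2, 139). refcount(pp2)=3>1 -> COPY to pp4. 5 ppages; refcounts: pp0:3 pp1:2 pp2:2 pp3:1 pp4:1
Op 6: read(P2, v0) -> 33. No state change.
Op 7: write(P2, v0, 154). refcount(pp0)=3>1 -> COPY to pp5. 6 ppages; refcounts: pp0:2 pp1:2 pp2:2 pp3:1 pp4:1 pp5:1

Answer: 2 2 2 1 1 1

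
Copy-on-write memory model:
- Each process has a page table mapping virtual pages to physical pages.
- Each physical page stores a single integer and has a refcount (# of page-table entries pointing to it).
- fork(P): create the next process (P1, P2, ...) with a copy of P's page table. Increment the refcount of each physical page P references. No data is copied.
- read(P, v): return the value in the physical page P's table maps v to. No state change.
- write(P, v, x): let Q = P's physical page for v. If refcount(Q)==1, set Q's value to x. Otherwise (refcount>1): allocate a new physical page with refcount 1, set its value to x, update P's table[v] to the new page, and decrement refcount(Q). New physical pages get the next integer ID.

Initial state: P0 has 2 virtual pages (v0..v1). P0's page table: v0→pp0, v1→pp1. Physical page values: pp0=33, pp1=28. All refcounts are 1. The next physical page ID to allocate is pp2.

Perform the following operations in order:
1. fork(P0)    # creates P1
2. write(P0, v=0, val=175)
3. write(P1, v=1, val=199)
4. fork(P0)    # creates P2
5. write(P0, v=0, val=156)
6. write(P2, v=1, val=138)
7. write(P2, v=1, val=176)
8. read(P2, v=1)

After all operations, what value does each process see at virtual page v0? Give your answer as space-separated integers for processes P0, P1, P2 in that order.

Answer: 156 33 175

Derivation:
Op 1: fork(P0) -> P1. 2 ppages; refcounts: pp0:2 pp1:2
Op 2: write(P0, v0, 175). refcount(pp0)=2>1 -> COPY to pp2. 3 ppages; refcounts: pp0:1 pp1:2 pp2:1
Op 3: write(P1, v1, 199). refcount(pp1)=2>1 -> COPY to pp3. 4 ppages; refcounts: pp0:1 pp1:1 pp2:1 pp3:1
Op 4: fork(P0) -> P2. 4 ppages; refcounts: pp0:1 pp1:2 pp2:2 pp3:1
Op 5: write(P0, v0, 156). refcount(pp2)=2>1 -> COPY to pp4. 5 ppages; refcounts: pp0:1 pp1:2 pp2:1 pp3:1 pp4:1
Op 6: write(P2, v1, 138). refcount(pp1)=2>1 -> COPY to pp5. 6 ppages; refcounts: pp0:1 pp1:1 pp2:1 pp3:1 pp4:1 pp5:1
Op 7: write(P2, v1, 176). refcount(pp5)=1 -> write in place. 6 ppages; refcounts: pp0:1 pp1:1 pp2:1 pp3:1 pp4:1 pp5:1
Op 8: read(P2, v1) -> 176. No state change.
P0: v0 -> pp4 = 156
P1: v0 -> pp0 = 33
P2: v0 -> pp2 = 175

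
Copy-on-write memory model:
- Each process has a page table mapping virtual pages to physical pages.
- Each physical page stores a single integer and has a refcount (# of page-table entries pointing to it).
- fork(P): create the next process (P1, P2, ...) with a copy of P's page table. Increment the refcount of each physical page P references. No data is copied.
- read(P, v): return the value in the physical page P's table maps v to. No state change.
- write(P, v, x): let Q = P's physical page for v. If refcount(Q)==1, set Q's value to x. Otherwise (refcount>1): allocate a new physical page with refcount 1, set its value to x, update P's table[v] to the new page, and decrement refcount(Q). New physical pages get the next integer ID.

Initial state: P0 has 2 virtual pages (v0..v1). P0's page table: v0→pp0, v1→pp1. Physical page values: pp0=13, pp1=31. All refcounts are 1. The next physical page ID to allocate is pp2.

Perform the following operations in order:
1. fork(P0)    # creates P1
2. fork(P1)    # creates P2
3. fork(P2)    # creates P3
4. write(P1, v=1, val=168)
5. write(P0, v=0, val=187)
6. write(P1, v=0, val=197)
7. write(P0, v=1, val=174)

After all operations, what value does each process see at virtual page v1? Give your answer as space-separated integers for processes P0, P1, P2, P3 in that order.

Op 1: fork(P0) -> P1. 2 ppages; refcounts: pp0:2 pp1:2
Op 2: fork(P1) -> P2. 2 ppages; refcounts: pp0:3 pp1:3
Op 3: fork(P2) -> P3. 2 ppages; refcounts: pp0:4 pp1:4
Op 4: write(P1, v1, 168). refcount(pp1)=4>1 -> COPY to pp2. 3 ppages; refcounts: pp0:4 pp1:3 pp2:1
Op 5: write(P0, v0, 187). refcount(pp0)=4>1 -> COPY to pp3. 4 ppages; refcounts: pp0:3 pp1:3 pp2:1 pp3:1
Op 6: write(P1, v0, 197). refcount(pp0)=3>1 -> COPY to pp4. 5 ppages; refcounts: pp0:2 pp1:3 pp2:1 pp3:1 pp4:1
Op 7: write(P0, v1, 174). refcount(pp1)=3>1 -> COPY to pp5. 6 ppages; refcounts: pp0:2 pp1:2 pp2:1 pp3:1 pp4:1 pp5:1
P0: v1 -> pp5 = 174
P1: v1 -> pp2 = 168
P2: v1 -> pp1 = 31
P3: v1 -> pp1 = 31

Answer: 174 168 31 31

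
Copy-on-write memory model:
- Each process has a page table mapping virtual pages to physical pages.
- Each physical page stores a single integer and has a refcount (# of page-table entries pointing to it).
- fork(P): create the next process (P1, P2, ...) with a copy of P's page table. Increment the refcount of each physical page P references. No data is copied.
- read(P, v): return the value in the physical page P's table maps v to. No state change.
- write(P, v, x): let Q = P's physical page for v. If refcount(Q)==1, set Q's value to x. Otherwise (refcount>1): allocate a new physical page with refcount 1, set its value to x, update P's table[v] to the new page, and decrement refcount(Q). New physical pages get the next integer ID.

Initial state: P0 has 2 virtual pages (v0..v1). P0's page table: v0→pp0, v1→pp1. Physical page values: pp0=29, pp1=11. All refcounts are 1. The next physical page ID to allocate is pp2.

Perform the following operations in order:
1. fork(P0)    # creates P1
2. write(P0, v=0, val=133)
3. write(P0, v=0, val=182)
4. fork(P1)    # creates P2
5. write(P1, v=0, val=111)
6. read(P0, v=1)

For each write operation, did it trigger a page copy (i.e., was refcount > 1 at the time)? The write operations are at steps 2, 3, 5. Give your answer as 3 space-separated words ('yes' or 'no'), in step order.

Op 1: fork(P0) -> P1. 2 ppages; refcounts: pp0:2 pp1:2
Op 2: write(P0, v0, 133). refcount(pp0)=2>1 -> COPY to pp2. 3 ppages; refcounts: pp0:1 pp1:2 pp2:1
Op 3: write(P0, v0, 182). refcount(pp2)=1 -> write in place. 3 ppages; refcounts: pp0:1 pp1:2 pp2:1
Op 4: fork(P1) -> P2. 3 ppages; refcounts: pp0:2 pp1:3 pp2:1
Op 5: write(P1, v0, 111). refcount(pp0)=2>1 -> COPY to pp3. 4 ppages; refcounts: pp0:1 pp1:3 pp2:1 pp3:1
Op 6: read(P0, v1) -> 11. No state change.

yes no yes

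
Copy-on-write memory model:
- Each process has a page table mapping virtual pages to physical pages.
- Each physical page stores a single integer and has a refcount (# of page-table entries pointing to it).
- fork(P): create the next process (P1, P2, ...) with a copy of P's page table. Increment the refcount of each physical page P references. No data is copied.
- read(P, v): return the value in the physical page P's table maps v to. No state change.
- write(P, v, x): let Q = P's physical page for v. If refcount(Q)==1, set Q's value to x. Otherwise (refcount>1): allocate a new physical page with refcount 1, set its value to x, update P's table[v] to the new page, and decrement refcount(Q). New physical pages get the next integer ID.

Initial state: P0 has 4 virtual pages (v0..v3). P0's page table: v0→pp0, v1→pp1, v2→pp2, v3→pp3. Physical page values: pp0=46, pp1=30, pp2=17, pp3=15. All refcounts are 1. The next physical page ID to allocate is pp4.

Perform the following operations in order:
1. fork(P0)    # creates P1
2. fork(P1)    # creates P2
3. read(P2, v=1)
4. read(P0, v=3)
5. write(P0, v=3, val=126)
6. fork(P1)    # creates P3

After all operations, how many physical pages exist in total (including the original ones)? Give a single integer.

Op 1: fork(P0) -> P1. 4 ppages; refcounts: pp0:2 pp1:2 pp2:2 pp3:2
Op 2: fork(P1) -> P2. 4 ppages; refcounts: pp0:3 pp1:3 pp2:3 pp3:3
Op 3: read(P2, v1) -> 30. No state change.
Op 4: read(P0, v3) -> 15. No state change.
Op 5: write(P0, v3, 126). refcount(pp3)=3>1 -> COPY to pp4. 5 ppages; refcounts: pp0:3 pp1:3 pp2:3 pp3:2 pp4:1
Op 6: fork(P1) -> P3. 5 ppages; refcounts: pp0:4 pp1:4 pp2:4 pp3:3 pp4:1

Answer: 5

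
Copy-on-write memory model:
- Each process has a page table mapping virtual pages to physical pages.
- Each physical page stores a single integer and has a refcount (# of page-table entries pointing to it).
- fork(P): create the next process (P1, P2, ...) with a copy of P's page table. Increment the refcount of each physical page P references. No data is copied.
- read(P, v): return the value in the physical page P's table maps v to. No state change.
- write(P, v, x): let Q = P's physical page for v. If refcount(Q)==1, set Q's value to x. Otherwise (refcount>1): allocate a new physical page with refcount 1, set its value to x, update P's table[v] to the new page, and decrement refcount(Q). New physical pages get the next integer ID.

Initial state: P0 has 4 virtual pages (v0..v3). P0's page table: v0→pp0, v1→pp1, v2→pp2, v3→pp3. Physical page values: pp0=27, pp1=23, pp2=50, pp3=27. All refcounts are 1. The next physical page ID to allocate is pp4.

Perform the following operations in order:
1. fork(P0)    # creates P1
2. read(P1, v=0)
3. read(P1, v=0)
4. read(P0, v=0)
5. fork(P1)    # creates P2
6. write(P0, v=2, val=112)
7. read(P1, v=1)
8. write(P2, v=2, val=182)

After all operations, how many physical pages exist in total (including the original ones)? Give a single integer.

Op 1: fork(P0) -> P1. 4 ppages; refcounts: pp0:2 pp1:2 pp2:2 pp3:2
Op 2: read(P1, v0) -> 27. No state change.
Op 3: read(P1, v0) -> 27. No state change.
Op 4: read(P0, v0) -> 27. No state change.
Op 5: fork(P1) -> P2. 4 ppages; refcounts: pp0:3 pp1:3 pp2:3 pp3:3
Op 6: write(P0, v2, 112). refcount(pp2)=3>1 -> COPY to pp4. 5 ppages; refcounts: pp0:3 pp1:3 pp2:2 pp3:3 pp4:1
Op 7: read(P1, v1) -> 23. No state change.
Op 8: write(P2, v2, 182). refcount(pp2)=2>1 -> COPY to pp5. 6 ppages; refcounts: pp0:3 pp1:3 pp2:1 pp3:3 pp4:1 pp5:1

Answer: 6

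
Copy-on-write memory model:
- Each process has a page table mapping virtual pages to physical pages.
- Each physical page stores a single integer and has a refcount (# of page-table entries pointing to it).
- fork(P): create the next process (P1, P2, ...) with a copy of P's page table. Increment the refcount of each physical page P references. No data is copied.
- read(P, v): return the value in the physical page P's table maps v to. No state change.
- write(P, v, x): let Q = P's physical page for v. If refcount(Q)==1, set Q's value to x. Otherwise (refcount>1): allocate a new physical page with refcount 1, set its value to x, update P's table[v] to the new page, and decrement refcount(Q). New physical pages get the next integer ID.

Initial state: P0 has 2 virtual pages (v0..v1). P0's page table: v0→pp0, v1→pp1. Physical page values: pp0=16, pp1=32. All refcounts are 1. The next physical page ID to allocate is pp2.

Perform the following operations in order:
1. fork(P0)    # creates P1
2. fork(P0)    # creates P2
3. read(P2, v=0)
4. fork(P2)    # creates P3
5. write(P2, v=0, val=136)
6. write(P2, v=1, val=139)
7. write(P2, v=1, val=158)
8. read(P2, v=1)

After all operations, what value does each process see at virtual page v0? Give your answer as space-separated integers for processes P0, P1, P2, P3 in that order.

Answer: 16 16 136 16

Derivation:
Op 1: fork(P0) -> P1. 2 ppages; refcounts: pp0:2 pp1:2
Op 2: fork(P0) -> P2. 2 ppages; refcounts: pp0:3 pp1:3
Op 3: read(P2, v0) -> 16. No state change.
Op 4: fork(P2) -> P3. 2 ppages; refcounts: pp0:4 pp1:4
Op 5: write(P2, v0, 136). refcount(pp0)=4>1 -> COPY to pp2. 3 ppages; refcounts: pp0:3 pp1:4 pp2:1
Op 6: write(P2, v1, 139). refcount(pp1)=4>1 -> COPY to pp3. 4 ppages; refcounts: pp0:3 pp1:3 pp2:1 pp3:1
Op 7: write(P2, v1, 158). refcount(pp3)=1 -> write in place. 4 ppages; refcounts: pp0:3 pp1:3 pp2:1 pp3:1
Op 8: read(P2, v1) -> 158. No state change.
P0: v0 -> pp0 = 16
P1: v0 -> pp0 = 16
P2: v0 -> pp2 = 136
P3: v0 -> pp0 = 16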